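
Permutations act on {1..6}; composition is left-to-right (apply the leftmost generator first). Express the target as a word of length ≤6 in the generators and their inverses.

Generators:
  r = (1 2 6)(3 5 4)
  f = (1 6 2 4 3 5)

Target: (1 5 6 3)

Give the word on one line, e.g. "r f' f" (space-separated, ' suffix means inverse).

f' r f f

  after f': (1 5 3 4 2 6)
  after r: (1 4 6 2)
  after f: (1 3 5)(2 6 4)
  after f: (1 5 6 3)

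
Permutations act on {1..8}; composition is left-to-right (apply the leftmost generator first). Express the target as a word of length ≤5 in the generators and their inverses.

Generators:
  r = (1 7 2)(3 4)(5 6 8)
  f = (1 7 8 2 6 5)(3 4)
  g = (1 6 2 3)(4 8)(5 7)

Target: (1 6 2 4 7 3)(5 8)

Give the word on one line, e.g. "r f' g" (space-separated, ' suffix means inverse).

f' g' r f

  after f': (1 5 6 2 8 7)(3 4)
  after g': (1 7 3 8 5)(2 4)
  after r: (1 2 3 5 7 4)(6 8)
  after f: (1 6 2 4 7 3)(5 8)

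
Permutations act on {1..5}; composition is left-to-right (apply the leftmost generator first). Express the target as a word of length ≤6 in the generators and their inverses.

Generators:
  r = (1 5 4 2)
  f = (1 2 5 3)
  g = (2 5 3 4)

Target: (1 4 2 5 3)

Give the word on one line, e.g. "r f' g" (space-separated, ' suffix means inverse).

  after r': (1 2 4 5)
  after f: (1 5 2 4 3)
  after g: (1 3)
  after g: (1 4 2 5 3)

r' f g g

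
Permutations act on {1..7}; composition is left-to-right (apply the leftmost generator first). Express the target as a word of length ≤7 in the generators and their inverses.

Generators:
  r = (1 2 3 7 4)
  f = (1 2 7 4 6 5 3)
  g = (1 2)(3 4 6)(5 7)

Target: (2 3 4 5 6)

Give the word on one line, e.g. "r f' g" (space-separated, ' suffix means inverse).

r' r' g f f

  after r': (1 4 7 3 2)
  after r': (1 7 2 4 3)
  after g: (1 5 7)(2 6 3)
  after f: (1 3 7 2 5 4 6)
  after f: (2 3 4 5 6)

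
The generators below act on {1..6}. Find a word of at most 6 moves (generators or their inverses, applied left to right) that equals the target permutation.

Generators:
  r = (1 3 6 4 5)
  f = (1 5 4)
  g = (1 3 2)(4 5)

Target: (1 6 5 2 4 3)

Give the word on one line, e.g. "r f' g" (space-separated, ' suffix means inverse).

r r g f'

  after r: (1 3 6 4 5)
  after r: (1 6 5 3 4)
  after g: (1 6 4 3 5 2)
  after f': (1 6 5 2 4 3)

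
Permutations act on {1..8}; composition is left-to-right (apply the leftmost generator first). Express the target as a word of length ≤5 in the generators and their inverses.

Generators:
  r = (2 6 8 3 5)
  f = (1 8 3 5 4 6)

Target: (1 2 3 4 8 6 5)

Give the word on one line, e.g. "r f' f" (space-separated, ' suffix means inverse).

f' r' f'

  after f': (1 6 4 5 3 8)
  after r': (1 2 5 8)(3 6 4)
  after f': (1 2 3 4 8 6 5)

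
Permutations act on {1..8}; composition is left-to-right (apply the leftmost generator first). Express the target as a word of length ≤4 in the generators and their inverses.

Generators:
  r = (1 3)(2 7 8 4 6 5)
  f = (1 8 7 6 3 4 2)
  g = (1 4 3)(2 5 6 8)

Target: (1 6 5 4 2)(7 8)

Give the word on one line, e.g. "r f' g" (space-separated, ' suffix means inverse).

  after g': (1 3 4)(2 8 6 5)
  after f': (1 6 5 4 2)(7 8)

g' f'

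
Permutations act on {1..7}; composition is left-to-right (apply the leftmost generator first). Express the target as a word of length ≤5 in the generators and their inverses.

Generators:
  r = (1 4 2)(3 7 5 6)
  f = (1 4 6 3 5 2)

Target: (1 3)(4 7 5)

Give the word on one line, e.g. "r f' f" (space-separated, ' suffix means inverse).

f f r

  after f: (1 4 6 3 5 2)
  after f: (1 6 5)(2 4 3)
  after r: (1 3)(4 7 5)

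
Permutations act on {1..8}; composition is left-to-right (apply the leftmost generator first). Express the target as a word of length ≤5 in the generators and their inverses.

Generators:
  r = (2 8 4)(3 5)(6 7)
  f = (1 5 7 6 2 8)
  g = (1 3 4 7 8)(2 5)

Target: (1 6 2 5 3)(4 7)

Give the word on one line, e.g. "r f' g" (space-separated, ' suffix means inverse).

  after r: (2 8 4)(3 5)(6 7)
  after g': (1 8 3 2 7 6 4 5)
  after g': (1 7 6 3 5 8)(2 4)
  after r: (1 6 5 4 8)
  after g': (1 6 2 5 3)(4 7)

r g' g' r g'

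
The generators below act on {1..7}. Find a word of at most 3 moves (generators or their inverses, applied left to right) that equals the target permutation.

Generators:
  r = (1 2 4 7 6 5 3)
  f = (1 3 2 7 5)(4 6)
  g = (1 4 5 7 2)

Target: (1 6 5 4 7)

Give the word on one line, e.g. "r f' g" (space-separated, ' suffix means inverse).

f' f' r

  after f': (1 5 7 2 3)(4 6)
  after f': (1 7 3 5 2)
  after r: (1 6 5 4 7)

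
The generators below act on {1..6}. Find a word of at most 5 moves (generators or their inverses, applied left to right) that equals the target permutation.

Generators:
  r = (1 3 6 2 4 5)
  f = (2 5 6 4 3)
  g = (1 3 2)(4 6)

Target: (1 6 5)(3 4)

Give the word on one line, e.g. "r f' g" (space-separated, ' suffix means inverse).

r g' r' r' g'

  after r: (1 3 6 2 4 5)
  after g': (2 6 3 4 5)
  after r': (1 5 6)(2 3)
  after r': (1 4 2)(3 6 5)
  after g': (1 6 5)(3 4)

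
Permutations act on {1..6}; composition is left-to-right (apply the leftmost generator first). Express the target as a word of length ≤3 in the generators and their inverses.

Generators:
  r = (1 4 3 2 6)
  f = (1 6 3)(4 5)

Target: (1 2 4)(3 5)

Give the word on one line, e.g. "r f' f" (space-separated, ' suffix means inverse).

  after r': (1 6 2 3 4)
  after f: (1 3 5 4 6 2)
  after r: (1 2 4)(3 5)

r' f r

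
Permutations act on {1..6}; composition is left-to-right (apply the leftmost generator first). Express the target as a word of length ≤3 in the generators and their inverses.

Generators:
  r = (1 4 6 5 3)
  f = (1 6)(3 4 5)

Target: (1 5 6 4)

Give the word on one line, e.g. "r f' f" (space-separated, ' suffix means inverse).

f' r

  after f': (1 6)(3 5 4)
  after r: (1 5 6 4)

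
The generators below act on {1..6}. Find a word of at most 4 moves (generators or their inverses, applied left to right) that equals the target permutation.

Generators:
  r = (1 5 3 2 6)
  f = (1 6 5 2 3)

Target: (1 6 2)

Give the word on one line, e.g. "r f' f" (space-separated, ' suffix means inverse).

f' f' r

  after f': (1 3 2 5 6)
  after f': (1 2 6 3 5)
  after r: (1 6 2)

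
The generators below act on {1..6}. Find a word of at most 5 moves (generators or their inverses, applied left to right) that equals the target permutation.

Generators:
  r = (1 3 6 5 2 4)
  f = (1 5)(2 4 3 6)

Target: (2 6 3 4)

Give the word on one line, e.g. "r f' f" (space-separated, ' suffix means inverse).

f r' r' r'

  after f: (1 5)(2 4 3 6)
  after r': (1 6 5 4)
  after r': (1 3)(2 5)
  after r': (2 6 3 4)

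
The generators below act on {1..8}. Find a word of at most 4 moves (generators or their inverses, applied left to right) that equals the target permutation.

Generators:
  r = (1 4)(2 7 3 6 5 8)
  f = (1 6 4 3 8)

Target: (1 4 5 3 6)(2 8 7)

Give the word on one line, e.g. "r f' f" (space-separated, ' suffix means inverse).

  after r: (1 4)(2 7 3 6 5 8)
  after f: (1 3 4 6 5)(2 7 8)
  after r: (1 6 8 7 2 3)(4 5)
  after f: (1 4 5 3 6)(2 8 7)

r f r f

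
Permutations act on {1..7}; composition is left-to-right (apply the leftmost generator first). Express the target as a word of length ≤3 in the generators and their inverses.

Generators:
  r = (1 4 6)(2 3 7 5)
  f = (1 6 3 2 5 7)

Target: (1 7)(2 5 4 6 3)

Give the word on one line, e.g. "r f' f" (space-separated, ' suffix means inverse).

f f r

  after f: (1 6 3 2 5 7)
  after f: (1 3 5)(2 7 6)
  after r: (1 7)(2 5 4 6 3)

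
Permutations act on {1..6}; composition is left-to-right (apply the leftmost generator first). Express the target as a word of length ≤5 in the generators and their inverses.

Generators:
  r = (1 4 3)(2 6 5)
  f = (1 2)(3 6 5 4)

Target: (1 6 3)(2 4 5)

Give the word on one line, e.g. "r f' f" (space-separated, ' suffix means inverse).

  after f: (1 2)(3 6 5 4)
  after r': (1 5)(2 3)
  after r': (1 6 2 4)(3 5)
  after f: (1 5 6)(2 3 4)
  after r': (1 6 3)(2 4 5)

f r' r' f r'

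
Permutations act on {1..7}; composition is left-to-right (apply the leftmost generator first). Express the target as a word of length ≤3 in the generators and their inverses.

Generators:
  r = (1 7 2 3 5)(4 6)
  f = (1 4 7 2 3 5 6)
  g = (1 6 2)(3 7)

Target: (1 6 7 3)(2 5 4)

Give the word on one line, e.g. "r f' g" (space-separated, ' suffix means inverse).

  after f: (1 4 7 2 3 5 6)
  after r: (1 6 7 3)(2 5 4)

f r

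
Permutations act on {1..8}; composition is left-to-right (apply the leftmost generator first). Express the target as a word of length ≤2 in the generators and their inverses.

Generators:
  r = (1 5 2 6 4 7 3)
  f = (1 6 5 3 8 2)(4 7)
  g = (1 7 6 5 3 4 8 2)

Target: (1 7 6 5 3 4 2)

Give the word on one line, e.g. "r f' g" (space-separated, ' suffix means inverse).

  after r': (1 3 7 4 6 2 5)
  after r': (1 7 6 5 3 4 2)

r' r'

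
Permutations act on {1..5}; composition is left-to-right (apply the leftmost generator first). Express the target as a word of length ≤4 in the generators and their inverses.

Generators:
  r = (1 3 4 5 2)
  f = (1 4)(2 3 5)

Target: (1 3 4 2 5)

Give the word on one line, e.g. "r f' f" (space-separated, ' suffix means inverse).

f' r f'

  after f': (1 4)(2 5 3)
  after r: (1 5 4 3)
  after f': (1 3 4 2 5)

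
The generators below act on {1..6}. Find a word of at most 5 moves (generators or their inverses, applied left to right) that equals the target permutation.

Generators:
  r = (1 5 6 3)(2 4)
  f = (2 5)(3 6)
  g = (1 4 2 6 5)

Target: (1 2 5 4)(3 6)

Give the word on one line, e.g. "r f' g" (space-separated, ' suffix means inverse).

r g' g'

  after r: (1 5 6 3)(2 4)
  after g': (1 6 3 5 2)
  after g': (1 2 5 4)(3 6)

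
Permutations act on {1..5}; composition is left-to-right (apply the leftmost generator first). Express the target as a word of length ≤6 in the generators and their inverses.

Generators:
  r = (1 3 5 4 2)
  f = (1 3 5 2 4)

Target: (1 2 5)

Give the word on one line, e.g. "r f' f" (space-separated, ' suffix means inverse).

f f r' r' r'

  after f: (1 3 5 2 4)
  after f: (1 5 4 3 2)
  after r': (1 3 4)
  after r': (2 4)(3 5)
  after r': (1 2 5)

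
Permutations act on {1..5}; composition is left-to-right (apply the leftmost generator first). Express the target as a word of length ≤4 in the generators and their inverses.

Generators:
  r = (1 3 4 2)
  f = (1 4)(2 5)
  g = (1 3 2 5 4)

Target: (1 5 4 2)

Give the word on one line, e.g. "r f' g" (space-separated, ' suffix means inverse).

  after f': (1 4)(2 5)
  after g': (1 5 3)
  after r: (1 5 4 2)

f' g' r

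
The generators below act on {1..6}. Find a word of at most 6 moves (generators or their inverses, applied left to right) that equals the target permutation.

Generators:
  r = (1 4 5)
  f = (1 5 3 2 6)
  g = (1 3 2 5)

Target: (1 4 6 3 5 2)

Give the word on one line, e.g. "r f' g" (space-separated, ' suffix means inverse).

g f' r r f'

  after g: (1 3 2 5)
  after f': (1 5 6 2)
  after r: (2 4 5 6)
  after r: (1 4)(2 5 6)
  after f': (1 4 6 3 5 2)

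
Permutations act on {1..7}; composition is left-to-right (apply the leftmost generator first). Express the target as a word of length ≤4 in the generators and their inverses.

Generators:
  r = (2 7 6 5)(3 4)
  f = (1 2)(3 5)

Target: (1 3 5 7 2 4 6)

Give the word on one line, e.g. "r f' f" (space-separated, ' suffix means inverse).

r' f r' f

  after r': (2 5 6 7)(3 4)
  after f: (1 2 3 4 5 6 7)
  after r': (1 5 7)(2 4 6)
  after f: (1 3 5 7 2 4 6)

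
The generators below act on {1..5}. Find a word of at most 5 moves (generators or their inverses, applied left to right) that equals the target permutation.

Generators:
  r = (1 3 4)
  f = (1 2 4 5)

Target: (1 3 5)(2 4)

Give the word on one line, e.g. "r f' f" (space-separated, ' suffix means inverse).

r f' f' f'

  after r: (1 3 4)
  after f': (1 3 2)(4 5)
  after f': (1 3)(2 5)
  after f': (1 3 5)(2 4)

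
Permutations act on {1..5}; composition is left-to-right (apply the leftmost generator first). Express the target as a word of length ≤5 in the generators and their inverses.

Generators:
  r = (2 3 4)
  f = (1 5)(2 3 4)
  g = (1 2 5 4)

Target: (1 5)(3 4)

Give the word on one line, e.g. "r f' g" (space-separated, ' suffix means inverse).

  after g: (1 2 5 4)
  after g: (1 5)(2 4)
  after r: (1 5)(3 4)

g g r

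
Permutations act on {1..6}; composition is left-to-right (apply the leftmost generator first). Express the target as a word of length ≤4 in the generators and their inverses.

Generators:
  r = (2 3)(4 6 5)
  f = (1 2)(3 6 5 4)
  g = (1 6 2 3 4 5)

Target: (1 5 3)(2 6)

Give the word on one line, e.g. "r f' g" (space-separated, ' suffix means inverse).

r g r' f'

  after r: (2 3)(4 6 5)
  after g: (1 6)(2 4)
  after r': (1 4 3 2 5 6)
  after f': (1 5 3)(2 6)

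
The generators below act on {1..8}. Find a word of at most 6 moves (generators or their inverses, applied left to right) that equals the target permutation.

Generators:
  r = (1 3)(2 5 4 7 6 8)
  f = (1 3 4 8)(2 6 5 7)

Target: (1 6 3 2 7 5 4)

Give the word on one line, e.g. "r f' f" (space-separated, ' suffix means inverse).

  after f': (1 8 4 3)(2 7 5 6)
  after f': (1 4)(2 5)(3 8)(6 7)
  after r': (1 5 8)(3 6 4)
  after f': (1 6 3 2 7 5 4)

f' f' r' f'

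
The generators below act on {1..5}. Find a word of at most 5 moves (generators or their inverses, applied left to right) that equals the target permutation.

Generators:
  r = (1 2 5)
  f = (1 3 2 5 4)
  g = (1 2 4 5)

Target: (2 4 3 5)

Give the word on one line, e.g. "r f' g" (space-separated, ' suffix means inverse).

f g f'

  after f: (1 3 2 5 4)
  after g: (1 3 4 2)
  after f': (2 4 3 5)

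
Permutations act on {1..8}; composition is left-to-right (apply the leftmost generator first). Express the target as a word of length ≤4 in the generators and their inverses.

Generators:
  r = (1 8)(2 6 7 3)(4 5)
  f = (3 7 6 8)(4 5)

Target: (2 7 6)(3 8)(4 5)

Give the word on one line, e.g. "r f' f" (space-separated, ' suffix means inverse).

  after f': (3 8 6 7)(4 5)
  after r: (1 8 7 2 6 3)
  after r: (2 7 6)(3 8)(4 5)

f' r r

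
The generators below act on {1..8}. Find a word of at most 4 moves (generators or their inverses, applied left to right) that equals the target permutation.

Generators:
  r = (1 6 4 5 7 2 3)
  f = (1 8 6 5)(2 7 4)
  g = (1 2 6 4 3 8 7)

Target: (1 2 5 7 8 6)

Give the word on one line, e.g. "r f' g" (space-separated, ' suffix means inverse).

g r f' r'

  after g: (1 2 6 4 3 8 7)
  after r: (1 3 8 2 4)(5 7 6)
  after f': (1 3)(2 7 8 4 5)
  after r': (1 2 5 7 8 6)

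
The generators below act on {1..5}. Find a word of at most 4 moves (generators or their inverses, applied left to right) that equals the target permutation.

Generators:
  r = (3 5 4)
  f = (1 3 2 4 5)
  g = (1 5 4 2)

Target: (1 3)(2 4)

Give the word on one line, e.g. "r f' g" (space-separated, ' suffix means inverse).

r f

  after r: (3 5 4)
  after f: (1 3)(2 4)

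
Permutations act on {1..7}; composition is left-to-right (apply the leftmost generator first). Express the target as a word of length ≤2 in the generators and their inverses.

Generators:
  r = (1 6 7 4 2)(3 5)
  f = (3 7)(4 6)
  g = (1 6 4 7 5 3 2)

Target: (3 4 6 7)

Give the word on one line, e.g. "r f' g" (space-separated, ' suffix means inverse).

g r'

  after g: (1 6 4 7 5 3 2)
  after r': (3 4 6 7)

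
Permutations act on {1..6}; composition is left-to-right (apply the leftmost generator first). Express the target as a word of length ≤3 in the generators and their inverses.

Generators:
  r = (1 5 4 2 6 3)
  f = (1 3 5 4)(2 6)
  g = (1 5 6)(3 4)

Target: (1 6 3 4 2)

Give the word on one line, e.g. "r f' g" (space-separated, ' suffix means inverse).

f' r r

  after f': (1 4 5 3)(2 6)
  after r: (1 2 3 5)
  after r: (1 6 3 4 2)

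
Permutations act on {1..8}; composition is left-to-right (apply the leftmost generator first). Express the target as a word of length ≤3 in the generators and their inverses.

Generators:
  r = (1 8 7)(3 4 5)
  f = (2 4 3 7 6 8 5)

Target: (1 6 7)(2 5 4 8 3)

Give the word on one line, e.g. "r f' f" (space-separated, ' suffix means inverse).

r f'

  after r: (1 8 7)(3 4 5)
  after f': (1 6 7)(2 5 4 8 3)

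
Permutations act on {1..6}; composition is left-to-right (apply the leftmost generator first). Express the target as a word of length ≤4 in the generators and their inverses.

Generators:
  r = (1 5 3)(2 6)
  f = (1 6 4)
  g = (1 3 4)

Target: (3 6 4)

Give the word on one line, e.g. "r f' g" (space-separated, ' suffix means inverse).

  after g: (1 3 4)
  after g: (1 4 3)
  after f: (3 6 4)

g g f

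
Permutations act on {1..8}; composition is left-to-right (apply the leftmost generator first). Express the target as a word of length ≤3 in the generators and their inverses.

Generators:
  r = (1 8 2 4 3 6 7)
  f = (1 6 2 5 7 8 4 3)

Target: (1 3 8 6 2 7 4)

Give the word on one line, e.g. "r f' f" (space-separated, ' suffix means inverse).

r' r' r'

  after r': (1 7 6 3 4 2 8)
  after r': (1 6 4 8 7 3 2)
  after r': (1 3 8 6 2 7 4)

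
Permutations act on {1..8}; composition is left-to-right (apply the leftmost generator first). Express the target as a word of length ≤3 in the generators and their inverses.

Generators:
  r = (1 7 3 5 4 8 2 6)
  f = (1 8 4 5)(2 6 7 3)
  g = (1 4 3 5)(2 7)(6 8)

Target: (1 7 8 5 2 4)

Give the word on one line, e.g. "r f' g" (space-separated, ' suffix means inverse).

r' f

  after r': (1 6 2 8 4 5 3 7)
  after f: (1 7 8 5 2 4)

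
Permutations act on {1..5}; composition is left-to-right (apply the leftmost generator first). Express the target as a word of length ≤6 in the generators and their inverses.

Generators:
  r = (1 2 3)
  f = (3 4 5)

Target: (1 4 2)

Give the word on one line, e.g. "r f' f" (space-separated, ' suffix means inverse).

  after f': (3 5 4)
  after r': (1 3 5 4 2)
  after f': (1 5 3 4 2)
  after f': (1 4 2)

f' r' f' f'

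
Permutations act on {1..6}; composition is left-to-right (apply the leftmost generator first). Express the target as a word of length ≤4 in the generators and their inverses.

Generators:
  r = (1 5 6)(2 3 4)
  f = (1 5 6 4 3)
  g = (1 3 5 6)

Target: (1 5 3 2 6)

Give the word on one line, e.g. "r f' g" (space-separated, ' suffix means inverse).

  after r': (1 6 5)(2 4 3)
  after f': (1 5 3 2 6)

r' f'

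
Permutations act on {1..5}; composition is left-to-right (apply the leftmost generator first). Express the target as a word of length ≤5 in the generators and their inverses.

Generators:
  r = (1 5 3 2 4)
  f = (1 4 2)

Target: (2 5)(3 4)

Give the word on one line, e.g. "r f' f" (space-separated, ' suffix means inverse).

r' r' f

  after r': (1 4 2 3 5)
  after r': (1 2 5 4 3)
  after f: (2 5)(3 4)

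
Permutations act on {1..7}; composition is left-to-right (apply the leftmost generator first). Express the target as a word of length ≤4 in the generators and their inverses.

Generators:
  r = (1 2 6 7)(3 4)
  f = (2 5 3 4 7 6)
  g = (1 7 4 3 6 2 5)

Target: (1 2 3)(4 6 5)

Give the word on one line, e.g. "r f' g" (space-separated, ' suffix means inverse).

g' f' f' g

  after g': (1 5 2 6 3 4 7)
  after f': (1 2 7)(5 6)
  after f': (1 6 2 4 3 5 7)
  after g: (1 2 3)(4 6 5)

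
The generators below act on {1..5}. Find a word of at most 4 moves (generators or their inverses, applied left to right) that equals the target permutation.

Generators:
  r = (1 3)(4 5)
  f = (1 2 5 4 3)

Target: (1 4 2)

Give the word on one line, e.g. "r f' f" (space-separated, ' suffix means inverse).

  after r: (1 3)(4 5)
  after f': (1 4 2)
  after r': (1 5 4 2 3)
  after r': (1 4 2)

r f' r' r'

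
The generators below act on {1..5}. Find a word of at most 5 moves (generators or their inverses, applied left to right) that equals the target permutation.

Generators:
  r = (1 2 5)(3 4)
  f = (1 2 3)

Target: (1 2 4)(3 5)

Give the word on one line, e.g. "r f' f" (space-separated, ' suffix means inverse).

f r' f' f'

  after f: (1 2 3)
  after r': (2 4 3 5)
  after f': (1 3 5)(2 4)
  after f': (1 2 4)(3 5)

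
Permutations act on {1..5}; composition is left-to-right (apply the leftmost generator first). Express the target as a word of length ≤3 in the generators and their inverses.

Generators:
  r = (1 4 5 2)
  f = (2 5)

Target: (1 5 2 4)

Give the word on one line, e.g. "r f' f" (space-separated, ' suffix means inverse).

  after f: (2 5)
  after r': (1 2 4)
  after f: (1 5 2 4)

f r' f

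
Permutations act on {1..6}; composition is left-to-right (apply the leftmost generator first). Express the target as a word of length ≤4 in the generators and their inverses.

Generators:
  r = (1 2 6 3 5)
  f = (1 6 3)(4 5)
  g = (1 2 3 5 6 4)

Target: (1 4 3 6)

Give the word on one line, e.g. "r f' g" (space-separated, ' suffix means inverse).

  after g': (1 4 6 5 3 2)
  after r: (1 4 3 6)

g' r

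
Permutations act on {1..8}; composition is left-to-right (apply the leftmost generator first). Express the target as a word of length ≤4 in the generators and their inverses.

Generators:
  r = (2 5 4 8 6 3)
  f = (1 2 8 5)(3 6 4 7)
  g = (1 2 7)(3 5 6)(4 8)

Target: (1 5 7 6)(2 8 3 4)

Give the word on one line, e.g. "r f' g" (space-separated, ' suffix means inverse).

f f g r'

  after f: (1 2 8 5)(3 6 4 7)
  after f: (1 8)(2 5)(3 4)(6 7)
  after g: (1 4 5 7 3 8 2 6)
  after r': (1 5 7 6)(2 8 3 4)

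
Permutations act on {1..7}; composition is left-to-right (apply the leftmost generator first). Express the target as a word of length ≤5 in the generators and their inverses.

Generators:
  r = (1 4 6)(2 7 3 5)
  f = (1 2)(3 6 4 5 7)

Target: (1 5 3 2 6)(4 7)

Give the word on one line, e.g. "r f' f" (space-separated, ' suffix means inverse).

  after r': (1 6 4)(2 5 3 7)
  after f': (1 3 5 7)(2 4)
  after r: (1 5 3 2 6)(4 7)

r' f' r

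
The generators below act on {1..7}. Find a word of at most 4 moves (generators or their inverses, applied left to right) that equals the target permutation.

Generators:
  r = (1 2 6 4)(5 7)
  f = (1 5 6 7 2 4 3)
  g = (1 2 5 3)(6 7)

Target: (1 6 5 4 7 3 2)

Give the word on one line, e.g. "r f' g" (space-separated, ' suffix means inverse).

g g r' g

  after g: (1 2 5 3)(6 7)
  after g: (1 5)(2 3)
  after r': (1 7 5 4 6 2 3)
  after g: (1 6 5 4 7 3 2)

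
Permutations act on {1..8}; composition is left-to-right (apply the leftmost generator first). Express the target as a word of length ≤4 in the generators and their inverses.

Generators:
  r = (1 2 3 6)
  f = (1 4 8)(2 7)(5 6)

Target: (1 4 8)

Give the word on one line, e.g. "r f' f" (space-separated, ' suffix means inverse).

f' f'

  after f': (1 8 4)(2 7)(5 6)
  after f': (1 4 8)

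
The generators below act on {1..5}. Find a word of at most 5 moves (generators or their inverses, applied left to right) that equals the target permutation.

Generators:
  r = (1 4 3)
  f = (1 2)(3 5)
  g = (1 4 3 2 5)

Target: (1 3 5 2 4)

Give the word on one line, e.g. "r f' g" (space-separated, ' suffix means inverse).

  after r': (1 3 4)
  after f: (1 5 3 4 2)
  after r: (1 5)(2 4)
  after f': (1 3 5 2 4)

r' f r f'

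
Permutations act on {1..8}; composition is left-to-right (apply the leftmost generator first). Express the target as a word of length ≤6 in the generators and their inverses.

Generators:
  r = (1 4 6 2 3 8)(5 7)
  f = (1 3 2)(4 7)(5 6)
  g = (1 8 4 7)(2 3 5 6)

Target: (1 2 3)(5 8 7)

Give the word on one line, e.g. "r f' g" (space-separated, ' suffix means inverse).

  after g: (1 8 4 7)(2 3 5 6)
  after r: (2 8 6 3 7 4 5)
  after f: (1 3 4 6 2 8 5)
  after r': (1 2 3)(5 8 7)

g r f r'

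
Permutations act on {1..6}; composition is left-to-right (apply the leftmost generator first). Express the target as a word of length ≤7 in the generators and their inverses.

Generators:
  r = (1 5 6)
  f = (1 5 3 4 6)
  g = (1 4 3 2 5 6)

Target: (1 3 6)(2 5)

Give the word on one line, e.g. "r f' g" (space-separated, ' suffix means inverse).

  after r: (1 5 6)
  after f: (1 3 4 6 5)
  after r: (1 3 4)
  after g': (1 4 6 5 2 3)
  after f': (1 3 6)(2 5)

r f r g' f'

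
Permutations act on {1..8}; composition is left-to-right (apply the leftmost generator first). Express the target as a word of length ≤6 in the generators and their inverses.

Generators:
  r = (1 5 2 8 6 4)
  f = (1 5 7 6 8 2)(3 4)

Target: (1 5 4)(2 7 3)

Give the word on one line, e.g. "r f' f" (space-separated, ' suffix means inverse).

  after f: (1 5 7 6 8 2)(3 4)
  after r: (1 2 5 7 4 3)
  after f: (2 7 3 5 6 8)
  after r: (1 5 4)(2 7 3)

f r f r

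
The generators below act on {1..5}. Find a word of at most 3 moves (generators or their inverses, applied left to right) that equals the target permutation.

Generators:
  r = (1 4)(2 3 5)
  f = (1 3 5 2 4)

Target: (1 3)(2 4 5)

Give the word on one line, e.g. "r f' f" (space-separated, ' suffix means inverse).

  after r': (1 4)(2 5 3)
  after f: (3 4)
  after f: (1 3)(2 4 5)

r' f f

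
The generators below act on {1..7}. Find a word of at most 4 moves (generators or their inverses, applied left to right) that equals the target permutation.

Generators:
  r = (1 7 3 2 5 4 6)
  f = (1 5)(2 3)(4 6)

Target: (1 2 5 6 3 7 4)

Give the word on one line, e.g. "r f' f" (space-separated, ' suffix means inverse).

  after f: (1 5)(2 3)(4 6)
  after r': (1 2 7)(5 6)
  after r': (1 3 7 6 2)(4 5)
  after f': (1 2 5 6 3 7 4)

f r' r' f'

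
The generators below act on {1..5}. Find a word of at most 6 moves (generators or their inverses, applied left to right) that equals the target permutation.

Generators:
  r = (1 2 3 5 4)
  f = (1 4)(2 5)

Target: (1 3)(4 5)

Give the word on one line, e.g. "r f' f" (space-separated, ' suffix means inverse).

  after r': (1 4 5 3 2)
  after r': (1 5 2 4 3)
  after f: (1 2)(3 4)
  after r: (1 3)(4 5)

r' r' f r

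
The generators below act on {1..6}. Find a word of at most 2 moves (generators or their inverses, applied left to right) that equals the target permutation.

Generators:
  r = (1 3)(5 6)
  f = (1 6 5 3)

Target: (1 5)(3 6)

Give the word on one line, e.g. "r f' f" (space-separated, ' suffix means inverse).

  after f': (1 3 5 6)
  after f': (1 5)(3 6)

f' f'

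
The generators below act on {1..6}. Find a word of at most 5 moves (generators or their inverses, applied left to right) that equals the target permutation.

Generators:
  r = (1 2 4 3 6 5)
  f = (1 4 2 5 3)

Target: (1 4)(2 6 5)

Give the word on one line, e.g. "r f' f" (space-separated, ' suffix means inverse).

  after f': (1 3 5 2 4)
  after f': (1 5 4 3 2)
  after f': (1 2 3 4 5)
  after r: (1 4)(2 6 5)

f' f' f' r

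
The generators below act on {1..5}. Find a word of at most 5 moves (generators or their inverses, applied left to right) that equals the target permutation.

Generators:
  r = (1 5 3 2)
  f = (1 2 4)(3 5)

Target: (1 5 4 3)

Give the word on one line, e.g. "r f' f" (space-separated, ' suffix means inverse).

f r' f' r f

  after f: (1 2 4)(3 5)
  after r': (1 3)(2 4)
  after f': (1 5 3 4)
  after r: (1 3 4 5 2)
  after f: (1 5 4 3)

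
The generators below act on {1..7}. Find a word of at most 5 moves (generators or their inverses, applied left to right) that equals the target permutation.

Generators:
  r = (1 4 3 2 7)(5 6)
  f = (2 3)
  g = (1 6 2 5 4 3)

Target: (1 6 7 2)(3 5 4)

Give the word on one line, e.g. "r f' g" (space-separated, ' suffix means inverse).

r g' r

  after r: (1 4 3 2 7)(5 6)
  after g': (1 5)(2 7 3 6)
  after r: (1 6 7 2)(3 5 4)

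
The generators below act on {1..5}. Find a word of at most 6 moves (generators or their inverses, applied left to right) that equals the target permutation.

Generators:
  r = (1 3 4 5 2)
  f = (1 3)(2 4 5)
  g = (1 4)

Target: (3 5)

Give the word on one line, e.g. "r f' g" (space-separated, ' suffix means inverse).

g' r' r' f f

  after g': (1 4)
  after r': (1 3)(2 5 4)
  after r': (2 4 5 3)
  after f: (1 3 4 2 5)
  after f: (3 5)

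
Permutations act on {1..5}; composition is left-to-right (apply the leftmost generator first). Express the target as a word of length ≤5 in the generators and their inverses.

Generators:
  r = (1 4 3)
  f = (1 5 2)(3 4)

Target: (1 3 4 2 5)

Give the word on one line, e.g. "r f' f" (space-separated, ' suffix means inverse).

  after r': (1 3 4)
  after f: (1 4 5 2)
  after f: (1 3 4 2 5)

r' f f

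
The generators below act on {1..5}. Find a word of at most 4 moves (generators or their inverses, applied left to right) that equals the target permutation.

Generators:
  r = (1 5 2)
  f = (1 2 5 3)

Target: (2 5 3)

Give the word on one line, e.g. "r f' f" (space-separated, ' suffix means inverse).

r f f

  after r: (1 5 2)
  after f: (1 3)
  after f: (2 5 3)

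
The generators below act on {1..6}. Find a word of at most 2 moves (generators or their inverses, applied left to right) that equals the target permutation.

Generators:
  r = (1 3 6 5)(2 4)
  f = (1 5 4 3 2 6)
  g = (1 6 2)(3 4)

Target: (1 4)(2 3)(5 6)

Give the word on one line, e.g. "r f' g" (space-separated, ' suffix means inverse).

  after r: (1 3 6 5)(2 4)
  after g: (1 4)(2 3)(5 6)

r g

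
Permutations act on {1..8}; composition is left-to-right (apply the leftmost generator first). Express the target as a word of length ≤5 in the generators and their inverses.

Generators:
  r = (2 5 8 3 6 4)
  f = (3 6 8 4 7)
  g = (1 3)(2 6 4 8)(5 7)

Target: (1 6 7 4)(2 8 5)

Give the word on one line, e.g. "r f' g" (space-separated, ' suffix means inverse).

  after g': (1 3)(2 8 4 6)(5 7)
  after f: (1 6 2 4 8 7 5 3)
  after r: (1 4 3)(5 6)(7 8)
  after g': (1 6 7 4)(2 8 5)

g' f r g'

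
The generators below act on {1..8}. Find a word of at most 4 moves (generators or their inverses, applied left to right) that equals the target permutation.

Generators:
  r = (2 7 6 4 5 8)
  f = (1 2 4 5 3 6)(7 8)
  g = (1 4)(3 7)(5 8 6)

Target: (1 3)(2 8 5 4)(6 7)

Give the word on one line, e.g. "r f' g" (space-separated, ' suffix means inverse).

  after g: (1 4)(3 7)(5 8 6)
  after r: (1 5 2 7 3 6 8 4)
  after f: (1 3)(2 8 5 4)(6 7)

g r f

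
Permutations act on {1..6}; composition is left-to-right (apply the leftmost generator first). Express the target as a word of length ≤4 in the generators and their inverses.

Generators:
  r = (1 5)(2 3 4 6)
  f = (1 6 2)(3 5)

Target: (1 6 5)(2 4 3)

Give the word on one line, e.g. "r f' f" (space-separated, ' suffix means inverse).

f f r'

  after f: (1 6 2)(3 5)
  after f: (1 2 6)
  after r': (1 6 5)(2 4 3)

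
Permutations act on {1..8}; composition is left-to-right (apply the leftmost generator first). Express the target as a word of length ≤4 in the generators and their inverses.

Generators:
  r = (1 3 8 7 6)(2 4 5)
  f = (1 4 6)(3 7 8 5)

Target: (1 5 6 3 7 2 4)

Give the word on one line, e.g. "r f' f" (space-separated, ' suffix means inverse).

f' f' r

  after f': (1 6 4)(3 5 8 7)
  after f': (1 4 6)(3 8)(5 7)
  after r: (1 5 6 3 7 2 4)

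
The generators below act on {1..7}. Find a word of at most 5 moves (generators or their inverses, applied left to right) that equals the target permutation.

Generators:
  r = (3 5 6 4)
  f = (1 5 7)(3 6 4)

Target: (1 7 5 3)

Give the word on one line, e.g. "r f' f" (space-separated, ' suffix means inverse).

r f f

  after r: (3 5 6 4)
  after f: (1 5 4 6 3 7)
  after f: (1 7 5 3)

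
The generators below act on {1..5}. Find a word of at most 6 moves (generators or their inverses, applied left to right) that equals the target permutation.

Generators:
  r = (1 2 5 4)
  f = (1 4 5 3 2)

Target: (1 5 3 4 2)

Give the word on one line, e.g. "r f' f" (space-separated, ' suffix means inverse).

  after r: (1 2 5 4)
  after f': (1 3 5)(2 4)
  after f': (1 5 2)(3 4)
  after f': (1 4 5 3)
  after r': (1 5 3 4 2)

r f' f' f' r'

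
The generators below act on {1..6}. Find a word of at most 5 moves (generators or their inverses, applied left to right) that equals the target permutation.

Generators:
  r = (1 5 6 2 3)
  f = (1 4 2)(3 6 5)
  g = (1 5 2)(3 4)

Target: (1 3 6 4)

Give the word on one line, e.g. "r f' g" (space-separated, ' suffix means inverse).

  after f': (1 2 4)(3 5 6)
  after g: (2 3)(4 5 6)
  after r': (1 3 6 4)

f' g r'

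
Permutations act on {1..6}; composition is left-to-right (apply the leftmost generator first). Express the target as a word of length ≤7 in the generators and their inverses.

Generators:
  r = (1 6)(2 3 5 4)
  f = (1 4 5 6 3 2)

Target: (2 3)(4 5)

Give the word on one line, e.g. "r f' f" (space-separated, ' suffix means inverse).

  after r: (1 6)(2 3 5 4)
  after f: (1 3 6 4)
  after r: (1 5 4 6 2 3)
  after f: (1 6)(3 4)
  after r: (2 3)(4 5)

r f r f r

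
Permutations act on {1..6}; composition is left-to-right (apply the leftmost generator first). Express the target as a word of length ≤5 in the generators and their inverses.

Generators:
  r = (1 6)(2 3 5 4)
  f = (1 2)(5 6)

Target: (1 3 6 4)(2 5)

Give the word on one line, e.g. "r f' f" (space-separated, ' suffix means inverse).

r' f r'

  after r': (1 6)(2 4 5 3)
  after f: (1 5 3)(2 4 6)
  after r': (1 3 6 4)(2 5)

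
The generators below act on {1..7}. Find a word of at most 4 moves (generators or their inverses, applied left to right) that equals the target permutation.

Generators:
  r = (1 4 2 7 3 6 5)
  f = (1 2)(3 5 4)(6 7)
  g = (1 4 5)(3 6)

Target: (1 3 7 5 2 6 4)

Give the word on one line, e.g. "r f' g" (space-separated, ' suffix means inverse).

r f

  after r: (1 4 2 7 3 6 5)
  after f: (1 3 7 5 2 6 4)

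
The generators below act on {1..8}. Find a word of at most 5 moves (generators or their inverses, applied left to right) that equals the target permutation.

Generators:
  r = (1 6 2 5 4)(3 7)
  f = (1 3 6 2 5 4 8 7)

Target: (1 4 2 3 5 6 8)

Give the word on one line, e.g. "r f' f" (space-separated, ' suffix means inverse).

  after r': (1 4 5 2 6)(3 7)
  after f: (1 8 7 6 3)
  after r': (1 8 3 4 5 2 6 7)
  after f': (1 4 2 3 5 6 8)

r' f r' f'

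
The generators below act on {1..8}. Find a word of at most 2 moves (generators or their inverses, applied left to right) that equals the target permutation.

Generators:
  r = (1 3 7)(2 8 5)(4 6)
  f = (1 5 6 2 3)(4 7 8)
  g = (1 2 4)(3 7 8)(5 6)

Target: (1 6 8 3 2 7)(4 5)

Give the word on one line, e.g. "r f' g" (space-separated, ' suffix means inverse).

g' r'

  after g': (1 4 2)(3 8 7)(5 6)
  after r': (1 6 8 3 2 7)(4 5)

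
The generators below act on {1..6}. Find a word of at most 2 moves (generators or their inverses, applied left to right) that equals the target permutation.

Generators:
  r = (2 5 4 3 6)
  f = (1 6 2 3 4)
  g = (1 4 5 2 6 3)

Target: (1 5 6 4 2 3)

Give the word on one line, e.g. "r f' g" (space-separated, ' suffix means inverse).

g r'

  after g: (1 4 5 2 6 3)
  after r': (1 5 6 4 2 3)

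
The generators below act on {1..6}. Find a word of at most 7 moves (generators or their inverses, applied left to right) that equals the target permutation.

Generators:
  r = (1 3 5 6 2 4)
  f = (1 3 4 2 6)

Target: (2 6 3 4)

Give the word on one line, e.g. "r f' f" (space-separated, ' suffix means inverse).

  after r: (1 3 5 6 2 4)
  after f: (1 4 3 5)
  after r: (2 4 5 3 6)
  after r: (1 3 2)(4 6)
  after f': (2 6 3 4)

r f r r f'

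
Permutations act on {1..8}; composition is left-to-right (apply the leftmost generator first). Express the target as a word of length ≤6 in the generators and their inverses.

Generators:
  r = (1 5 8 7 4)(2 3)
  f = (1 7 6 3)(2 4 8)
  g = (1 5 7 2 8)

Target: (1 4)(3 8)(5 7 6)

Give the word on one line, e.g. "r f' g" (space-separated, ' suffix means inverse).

  after f: (1 7 6 3)(2 4 8)
  after r: (1 4 7 6 2)(3 5 8)
  after g': (1 4 5 2 8 3)(6 7)
  after g': (1 4)(3 8)(5 7 6)

f r g' g'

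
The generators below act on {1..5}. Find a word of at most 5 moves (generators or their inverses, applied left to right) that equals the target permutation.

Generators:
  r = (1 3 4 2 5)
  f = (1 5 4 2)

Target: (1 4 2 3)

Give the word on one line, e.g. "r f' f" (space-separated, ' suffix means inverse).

r r r f'

  after r: (1 3 4 2 5)
  after r: (1 4 5 3 2)
  after r: (1 2 3 5 4)
  after f': (1 4 2 3)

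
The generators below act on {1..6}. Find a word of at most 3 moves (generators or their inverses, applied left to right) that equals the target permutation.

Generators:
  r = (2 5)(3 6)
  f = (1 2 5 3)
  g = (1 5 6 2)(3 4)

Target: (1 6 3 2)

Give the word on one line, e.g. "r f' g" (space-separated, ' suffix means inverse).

  after f': (1 3 5 2)
  after r: (1 6 3 2)

f' r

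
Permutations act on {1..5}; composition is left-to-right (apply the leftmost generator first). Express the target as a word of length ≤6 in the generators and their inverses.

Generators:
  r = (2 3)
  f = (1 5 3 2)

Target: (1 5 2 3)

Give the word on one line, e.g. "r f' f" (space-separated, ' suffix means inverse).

f' r f f f

  after f': (1 2 3 5)
  after r: (1 3 5)
  after f: (1 2)
  after f: (2 5 3)
  after f: (1 5 2 3)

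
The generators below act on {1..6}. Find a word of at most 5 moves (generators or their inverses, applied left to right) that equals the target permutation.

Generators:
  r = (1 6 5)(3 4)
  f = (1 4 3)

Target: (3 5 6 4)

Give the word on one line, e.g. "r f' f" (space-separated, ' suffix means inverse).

  after f': (1 3 4)
  after f': (1 4 3)
  after r': (1 3 5 6)
  after f: (3 5 6 4)

f' f' r' f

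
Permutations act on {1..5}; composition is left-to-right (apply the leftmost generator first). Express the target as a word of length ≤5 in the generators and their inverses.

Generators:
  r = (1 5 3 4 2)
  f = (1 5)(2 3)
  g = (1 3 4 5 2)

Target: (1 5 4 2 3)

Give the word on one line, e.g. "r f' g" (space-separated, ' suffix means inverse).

  after g: (1 3 4 5 2)
  after g: (1 4 2 3 5)
  after r: (1 2 4)
  after g': (1 5 4 2 3)

g g r g'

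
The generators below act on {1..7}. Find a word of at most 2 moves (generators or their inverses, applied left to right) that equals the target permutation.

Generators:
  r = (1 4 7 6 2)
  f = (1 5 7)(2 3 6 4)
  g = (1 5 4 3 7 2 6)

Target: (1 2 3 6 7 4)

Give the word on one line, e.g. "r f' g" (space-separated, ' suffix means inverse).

f' g

  after f': (1 7 5)(2 4 6 3)
  after g: (1 2 3 6 7 4)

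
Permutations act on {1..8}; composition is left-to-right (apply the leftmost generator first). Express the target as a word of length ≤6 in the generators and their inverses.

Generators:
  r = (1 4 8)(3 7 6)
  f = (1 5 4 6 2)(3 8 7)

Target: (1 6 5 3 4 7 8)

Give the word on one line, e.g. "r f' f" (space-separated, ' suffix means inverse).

  after f: (1 5 4 6 2)(3 8 7)
  after r: (1 5 8 6 2 4 3)
  after f: (1 4 8 2 6)(3 5 7)
  after f: (1 6 5 3 4 7 8)

f r f f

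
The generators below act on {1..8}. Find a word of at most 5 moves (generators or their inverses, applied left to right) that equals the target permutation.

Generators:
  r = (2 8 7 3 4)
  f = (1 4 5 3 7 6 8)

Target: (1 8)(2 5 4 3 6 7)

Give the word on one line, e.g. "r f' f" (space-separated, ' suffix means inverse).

  after r': (2 4 3 7 8)
  after r': (2 3 8 4 7)
  after f': (1 8)(2 5 4 3 6 7)

r' r' f'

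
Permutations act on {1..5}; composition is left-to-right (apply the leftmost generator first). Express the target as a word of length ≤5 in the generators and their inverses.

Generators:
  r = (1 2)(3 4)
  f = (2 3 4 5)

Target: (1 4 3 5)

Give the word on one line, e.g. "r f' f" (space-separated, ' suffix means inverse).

r' f r

  after r': (1 2)(3 4)
  after f: (1 3 5 2)
  after r: (1 4 3 5)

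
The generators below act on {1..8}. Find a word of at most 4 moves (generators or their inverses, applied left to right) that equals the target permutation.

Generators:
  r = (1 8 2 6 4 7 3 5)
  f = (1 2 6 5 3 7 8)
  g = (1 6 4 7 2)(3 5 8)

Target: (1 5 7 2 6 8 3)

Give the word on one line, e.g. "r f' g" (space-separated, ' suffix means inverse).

r' f' g' r'

  after r': (1 5 3 7 4 6 2 8)
  after f': (1 6)(2 7 4)
  after g': (2 4 7 6)(3 8 5)
  after r': (1 5 7 2 6 8 3)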